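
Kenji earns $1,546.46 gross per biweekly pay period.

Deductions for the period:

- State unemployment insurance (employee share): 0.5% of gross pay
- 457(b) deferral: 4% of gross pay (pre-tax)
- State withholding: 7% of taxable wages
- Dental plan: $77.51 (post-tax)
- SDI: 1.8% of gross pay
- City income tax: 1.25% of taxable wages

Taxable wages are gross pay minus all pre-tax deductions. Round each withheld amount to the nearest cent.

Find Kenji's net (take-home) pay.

457(b) deferral: $1,546.46 × 0.04 = $61.86
Taxable wages = $1,546.46 − $61.86 = $1,484.60
State withholding: $1,484.60 × 0.07 = $103.92
City income tax: $1,484.60 × 0.0125 = $18.56
State unemployment insurance (employee share): $1,546.46 × 0.005 = $7.73
SDI: $1,546.46 × 0.018 = $27.84
Dental plan: $77.51
Total deductions = $61.86 + $103.92 + $18.56 + $7.73 + $27.84 + $77.51 = $297.42
Net pay = $1,546.46 − $297.42 = $1,249.04

$1,249.04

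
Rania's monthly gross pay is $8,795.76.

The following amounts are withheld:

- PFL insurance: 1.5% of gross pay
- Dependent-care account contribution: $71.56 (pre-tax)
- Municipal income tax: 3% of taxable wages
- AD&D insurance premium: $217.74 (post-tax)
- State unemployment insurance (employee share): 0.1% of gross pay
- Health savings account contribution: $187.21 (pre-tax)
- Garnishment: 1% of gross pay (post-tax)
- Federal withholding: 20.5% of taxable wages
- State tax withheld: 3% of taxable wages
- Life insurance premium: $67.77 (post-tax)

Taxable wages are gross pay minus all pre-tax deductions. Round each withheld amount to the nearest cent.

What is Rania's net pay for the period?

$5,760.48

Dependent-care account contribution: $71.56
Health savings account contribution: $187.21
Pre-tax total = $71.56 + $187.21 = $258.77
Taxable wages = $8,795.76 − $258.77 = $8,536.99
State tax withheld: $8,536.99 × 0.03 = $256.11
Municipal income tax: $8,536.99 × 0.03 = $256.11
Federal withholding: $8,536.99 × 0.205 = $1,750.08
State unemployment insurance (employee share): $8,795.76 × 0.001 = $8.80
PFL insurance: $8,795.76 × 0.015 = $131.94
Garnishment: $8,795.76 × 0.01 = $87.96
Life insurance premium: $67.77
AD&D insurance premium: $217.74
Total deductions = $71.56 + $187.21 + $256.11 + $256.11 + $1,750.08 + $8.80 + $131.94 + $87.96 + $67.77 + $217.74 = $3,035.28
Net pay = $8,795.76 − $3,035.28 = $5,760.48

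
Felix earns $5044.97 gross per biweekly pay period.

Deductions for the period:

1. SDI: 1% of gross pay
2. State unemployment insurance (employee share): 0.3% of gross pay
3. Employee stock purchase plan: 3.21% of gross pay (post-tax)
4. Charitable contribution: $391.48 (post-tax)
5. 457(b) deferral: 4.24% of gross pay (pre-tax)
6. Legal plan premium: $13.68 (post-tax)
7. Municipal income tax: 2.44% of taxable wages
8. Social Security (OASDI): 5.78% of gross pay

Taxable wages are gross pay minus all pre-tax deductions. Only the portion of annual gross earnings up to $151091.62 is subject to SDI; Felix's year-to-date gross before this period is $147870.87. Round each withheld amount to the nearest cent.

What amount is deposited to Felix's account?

457(b) deferral: $5044.97 × 0.0424 = $213.91
Taxable wages = $5044.97 − $213.91 = $4831.06
Municipal income tax: $4831.06 × 0.0244 = $117.88
SDI: only $151091.62 − $147870.87 = $3220.75 of this check is subject → $3220.75 × 0.01 = $32.21
Social Security (OASDI): $5044.97 × 0.0578 = $291.60
State unemployment insurance (employee share): $5044.97 × 0.003 = $15.13
Charitable contribution: $391.48
Legal plan premium: $13.68
Employee stock purchase plan: $5044.97 × 0.0321 = $161.94
Total deductions = $213.91 + $117.88 + $32.21 + $291.60 + $15.13 + $391.48 + $13.68 + $161.94 = $1237.83
Net pay = $5044.97 − $1237.83 = $3807.14

$3807.14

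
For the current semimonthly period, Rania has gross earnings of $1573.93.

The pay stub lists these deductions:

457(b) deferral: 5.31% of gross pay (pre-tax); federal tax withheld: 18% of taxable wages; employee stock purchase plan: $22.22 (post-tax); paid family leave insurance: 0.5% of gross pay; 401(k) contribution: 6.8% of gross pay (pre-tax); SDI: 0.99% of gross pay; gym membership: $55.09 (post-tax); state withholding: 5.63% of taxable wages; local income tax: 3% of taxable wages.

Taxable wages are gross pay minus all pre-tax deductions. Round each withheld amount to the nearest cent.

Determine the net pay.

401(k) contribution: $1573.93 × 0.068 = $107.03
457(b) deferral: $1573.93 × 0.0531 = $83.58
Pre-tax total = $107.03 + $83.58 = $190.61
Taxable wages = $1573.93 − $190.61 = $1383.32
Federal tax withheld: $1383.32 × 0.18 = $249.00
Local income tax: $1383.32 × 0.03 = $41.50
State withholding: $1383.32 × 0.0563 = $77.88
Paid family leave insurance: $1573.93 × 0.005 = $7.87
SDI: $1573.93 × 0.0099 = $15.58
Employee stock purchase plan: $22.22
Gym membership: $55.09
Total deductions = $107.03 + $83.58 + $249.00 + $41.50 + $77.88 + $7.87 + $15.58 + $22.22 + $55.09 = $659.75
Net pay = $1573.93 − $659.75 = $914.18

$914.18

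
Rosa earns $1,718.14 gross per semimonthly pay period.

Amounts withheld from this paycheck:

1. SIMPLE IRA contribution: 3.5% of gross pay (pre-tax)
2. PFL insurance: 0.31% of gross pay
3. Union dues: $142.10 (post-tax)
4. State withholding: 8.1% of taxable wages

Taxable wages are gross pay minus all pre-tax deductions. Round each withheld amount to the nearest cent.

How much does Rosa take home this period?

$1,376.28

SIMPLE IRA contribution: $1,718.14 × 0.035 = $60.13
Taxable wages = $1,718.14 − $60.13 = $1,658.01
State withholding: $1,658.01 × 0.081 = $134.30
PFL insurance: $1,718.14 × 0.0031 = $5.33
Union dues: $142.10
Total deductions = $60.13 + $134.30 + $5.33 + $142.10 = $341.86
Net pay = $1,718.14 − $341.86 = $1,376.28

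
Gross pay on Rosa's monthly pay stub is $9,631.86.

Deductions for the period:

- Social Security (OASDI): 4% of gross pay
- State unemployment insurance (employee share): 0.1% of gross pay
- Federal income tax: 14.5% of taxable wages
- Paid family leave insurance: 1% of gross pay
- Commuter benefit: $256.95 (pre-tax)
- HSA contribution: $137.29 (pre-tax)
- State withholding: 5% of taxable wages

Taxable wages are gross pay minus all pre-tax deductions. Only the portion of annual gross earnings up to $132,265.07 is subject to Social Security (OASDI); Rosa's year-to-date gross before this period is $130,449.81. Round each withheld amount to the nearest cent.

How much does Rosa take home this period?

Commuter benefit: $256.95
HSA contribution: $137.29
Pre-tax total = $256.95 + $137.29 = $394.24
Taxable wages = $9,631.86 − $394.24 = $9,237.62
Federal income tax: $9,237.62 × 0.145 = $1,339.45
State withholding: $9,237.62 × 0.05 = $461.88
Social Security (OASDI): only $132,265.07 − $130,449.81 = $1,815.26 of this check is subject → $1,815.26 × 0.04 = $72.61
Paid family leave insurance: $9,631.86 × 0.01 = $96.32
State unemployment insurance (employee share): $9,631.86 × 0.001 = $9.63
Total deductions = $256.95 + $137.29 + $1,339.45 + $461.88 + $72.61 + $96.32 + $9.63 = $2,374.13
Net pay = $9,631.86 − $2,374.13 = $7,257.73

$7,257.73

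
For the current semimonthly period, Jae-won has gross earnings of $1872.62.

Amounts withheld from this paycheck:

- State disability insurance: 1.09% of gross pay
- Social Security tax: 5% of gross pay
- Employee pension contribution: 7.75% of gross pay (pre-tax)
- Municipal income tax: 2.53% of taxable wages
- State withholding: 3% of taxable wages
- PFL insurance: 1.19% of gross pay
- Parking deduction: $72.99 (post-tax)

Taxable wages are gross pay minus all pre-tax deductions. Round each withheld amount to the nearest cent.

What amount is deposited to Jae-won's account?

Employee pension contribution: $1872.62 × 0.0775 = $145.13
Taxable wages = $1872.62 − $145.13 = $1727.49
Municipal income tax: $1727.49 × 0.0253 = $43.71
State withholding: $1727.49 × 0.03 = $51.82
State disability insurance: $1872.62 × 0.0109 = $20.41
Social Security tax: $1872.62 × 0.05 = $93.63
PFL insurance: $1872.62 × 0.0119 = $22.28
Parking deduction: $72.99
Total deductions = $145.13 + $43.71 + $51.82 + $20.41 + $93.63 + $22.28 + $72.99 = $449.97
Net pay = $1872.62 − $449.97 = $1422.65

$1422.65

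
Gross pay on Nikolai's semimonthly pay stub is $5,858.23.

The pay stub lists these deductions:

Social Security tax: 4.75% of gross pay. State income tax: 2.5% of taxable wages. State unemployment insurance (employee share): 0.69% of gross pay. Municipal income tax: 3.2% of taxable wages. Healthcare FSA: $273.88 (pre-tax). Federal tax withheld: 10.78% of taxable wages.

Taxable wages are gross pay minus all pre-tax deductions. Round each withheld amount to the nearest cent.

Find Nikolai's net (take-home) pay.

$4,345.36

Healthcare FSA: $273.88
Taxable wages = $5,858.23 − $273.88 = $5,584.35
State income tax: $5,584.35 × 0.025 = $139.61
Federal tax withheld: $5,584.35 × 0.1078 = $601.99
Municipal income tax: $5,584.35 × 0.032 = $178.70
Social Security tax: $5,858.23 × 0.0475 = $278.27
State unemployment insurance (employee share): $5,858.23 × 0.0069 = $40.42
Total deductions = $273.88 + $139.61 + $601.99 + $178.70 + $278.27 + $40.42 = $1,512.87
Net pay = $5,858.23 − $1,512.87 = $4,345.36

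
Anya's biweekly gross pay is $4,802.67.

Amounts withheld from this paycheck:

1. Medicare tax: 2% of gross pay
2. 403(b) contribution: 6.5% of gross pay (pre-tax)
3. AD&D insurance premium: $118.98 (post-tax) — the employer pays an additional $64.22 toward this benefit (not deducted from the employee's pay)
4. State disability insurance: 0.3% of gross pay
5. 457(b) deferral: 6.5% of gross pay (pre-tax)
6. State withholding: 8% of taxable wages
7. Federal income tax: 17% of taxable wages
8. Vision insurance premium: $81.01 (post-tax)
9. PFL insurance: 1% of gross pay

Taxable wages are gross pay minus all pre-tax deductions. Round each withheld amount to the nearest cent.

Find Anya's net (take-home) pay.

$2,775.26

403(b) contribution: $4,802.67 × 0.065 = $312.17
457(b) deferral: $4,802.67 × 0.065 = $312.17
Pre-tax total = $312.17 + $312.17 = $624.34
Taxable wages = $4,802.67 − $624.34 = $4,178.33
State withholding: $4,178.33 × 0.08 = $334.27
Federal income tax: $4,178.33 × 0.17 = $710.32
State disability insurance: $4,802.67 × 0.003 = $14.41
PFL insurance: $4,802.67 × 0.01 = $48.03
Medicare tax: $4,802.67 × 0.02 = $96.05
AD&D insurance premium: $118.98
Vision insurance premium: $81.01
(Employer's $64.22 toward AD&D insurance premium is not withheld from the employee.)
Total deductions = $312.17 + $312.17 + $334.27 + $710.32 + $14.41 + $48.03 + $96.05 + $118.98 + $81.01 = $2,027.41
Net pay = $4,802.67 − $2,027.41 = $2,775.26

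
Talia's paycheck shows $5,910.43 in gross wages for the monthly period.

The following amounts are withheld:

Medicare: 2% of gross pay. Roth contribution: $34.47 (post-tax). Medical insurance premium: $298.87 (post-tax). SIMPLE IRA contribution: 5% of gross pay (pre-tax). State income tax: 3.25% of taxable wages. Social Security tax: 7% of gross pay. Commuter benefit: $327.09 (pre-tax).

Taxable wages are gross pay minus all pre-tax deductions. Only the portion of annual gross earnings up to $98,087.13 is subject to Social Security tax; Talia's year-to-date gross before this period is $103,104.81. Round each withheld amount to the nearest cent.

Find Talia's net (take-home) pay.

$4,664.42

SIMPLE IRA contribution: $5,910.43 × 0.05 = $295.52
Commuter benefit: $327.09
Pre-tax total = $295.52 + $327.09 = $622.61
Taxable wages = $5,910.43 − $622.61 = $5,287.82
State income tax: $5,287.82 × 0.0325 = $171.85
Medicare: $5,910.43 × 0.02 = $118.21
Social Security tax: annual cap $98,087.13 already reached (YTD $103,104.81), so $0.00
Roth contribution: $34.47
Medical insurance premium: $298.87
Total deductions = $295.52 + $327.09 + $171.85 + $118.21 + $0.00 + $34.47 + $298.87 = $1,246.01
Net pay = $5,910.43 − $1,246.01 = $4,664.42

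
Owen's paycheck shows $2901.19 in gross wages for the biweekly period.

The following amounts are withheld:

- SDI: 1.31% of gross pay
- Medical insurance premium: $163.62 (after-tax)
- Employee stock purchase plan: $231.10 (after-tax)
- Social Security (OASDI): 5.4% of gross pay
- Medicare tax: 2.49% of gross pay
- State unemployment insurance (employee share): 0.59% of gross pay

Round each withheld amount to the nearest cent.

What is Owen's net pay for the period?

$2222.44

State unemployment insurance (employee share): $2901.19 × 0.0059 = $17.12
Medicare tax: $2901.19 × 0.0249 = $72.24
Social Security (OASDI): $2901.19 × 0.054 = $156.66
SDI: $2901.19 × 0.0131 = $38.01
Medical insurance premium: $163.62
Employee stock purchase plan: $231.10
Total deductions = $17.12 + $72.24 + $156.66 + $38.01 + $163.62 + $231.10 = $678.75
Net pay = $2901.19 − $678.75 = $2222.44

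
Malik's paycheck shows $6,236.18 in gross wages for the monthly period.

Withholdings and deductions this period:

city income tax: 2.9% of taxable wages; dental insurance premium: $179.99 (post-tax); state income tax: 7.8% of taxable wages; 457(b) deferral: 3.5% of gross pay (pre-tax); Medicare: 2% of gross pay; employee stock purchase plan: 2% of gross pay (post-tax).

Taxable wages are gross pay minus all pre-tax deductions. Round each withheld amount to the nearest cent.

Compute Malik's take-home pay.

$4,944.56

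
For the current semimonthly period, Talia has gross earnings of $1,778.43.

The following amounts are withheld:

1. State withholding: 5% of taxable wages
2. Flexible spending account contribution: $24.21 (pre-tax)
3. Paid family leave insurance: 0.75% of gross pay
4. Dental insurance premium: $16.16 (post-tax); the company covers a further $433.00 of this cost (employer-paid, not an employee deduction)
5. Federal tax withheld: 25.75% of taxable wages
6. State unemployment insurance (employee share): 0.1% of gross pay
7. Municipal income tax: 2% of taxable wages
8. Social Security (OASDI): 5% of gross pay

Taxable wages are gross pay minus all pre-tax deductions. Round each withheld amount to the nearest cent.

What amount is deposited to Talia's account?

Flexible spending account contribution: $24.21
Taxable wages = $1,778.43 − $24.21 = $1,754.22
State withholding: $1,754.22 × 0.05 = $87.71
Municipal income tax: $1,754.22 × 0.02 = $35.08
Federal tax withheld: $1,754.22 × 0.2575 = $451.71
State unemployment insurance (employee share): $1,778.43 × 0.001 = $1.78
Social Security (OASDI): $1,778.43 × 0.05 = $88.92
Paid family leave insurance: $1,778.43 × 0.0075 = $13.34
Dental insurance premium: $16.16
(Employer's $433.00 toward dental insurance premium is not withheld from the employee.)
Total deductions = $24.21 + $87.71 + $35.08 + $451.71 + $1.78 + $88.92 + $13.34 + $16.16 = $718.91
Net pay = $1,778.43 − $718.91 = $1,059.52

$1,059.52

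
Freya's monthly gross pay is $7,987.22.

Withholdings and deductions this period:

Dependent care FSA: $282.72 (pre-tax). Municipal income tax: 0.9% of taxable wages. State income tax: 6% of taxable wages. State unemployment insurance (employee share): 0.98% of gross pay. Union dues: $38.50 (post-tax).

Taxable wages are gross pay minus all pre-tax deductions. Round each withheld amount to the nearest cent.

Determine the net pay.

Dependent care FSA: $282.72
Taxable wages = $7,987.22 − $282.72 = $7,704.50
State income tax: $7,704.50 × 0.06 = $462.27
Municipal income tax: $7,704.50 × 0.009 = $69.34
State unemployment insurance (employee share): $7,987.22 × 0.0098 = $78.27
Union dues: $38.50
Total deductions = $282.72 + $462.27 + $69.34 + $78.27 + $38.50 = $931.10
Net pay = $7,987.22 − $931.10 = $7,056.12

$7,056.12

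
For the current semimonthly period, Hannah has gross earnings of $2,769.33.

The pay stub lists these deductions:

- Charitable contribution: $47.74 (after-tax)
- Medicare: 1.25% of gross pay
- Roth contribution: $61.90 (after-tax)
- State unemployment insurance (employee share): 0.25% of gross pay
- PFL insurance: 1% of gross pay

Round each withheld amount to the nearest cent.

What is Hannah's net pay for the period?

PFL insurance: $2,769.33 × 0.01 = $27.69
Medicare: $2,769.33 × 0.0125 = $34.62
State unemployment insurance (employee share): $2,769.33 × 0.0025 = $6.92
Charitable contribution: $47.74
Roth contribution: $61.90
Total deductions = $27.69 + $34.62 + $6.92 + $47.74 + $61.90 = $178.87
Net pay = $2,769.33 − $178.87 = $2,590.46

$2,590.46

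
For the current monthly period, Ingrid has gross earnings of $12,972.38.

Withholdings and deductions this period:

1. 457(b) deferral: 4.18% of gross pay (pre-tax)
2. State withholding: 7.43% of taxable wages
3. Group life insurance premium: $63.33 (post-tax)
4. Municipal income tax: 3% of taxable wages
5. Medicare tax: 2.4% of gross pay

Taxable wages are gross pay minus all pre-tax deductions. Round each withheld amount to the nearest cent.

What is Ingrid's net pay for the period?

457(b) deferral: $12,972.38 × 0.0418 = $542.25
Taxable wages = $12,972.38 − $542.25 = $12,430.13
Municipal income tax: $12,430.13 × 0.03 = $372.90
State withholding: $12,430.13 × 0.0743 = $923.56
Medicare tax: $12,972.38 × 0.024 = $311.34
Group life insurance premium: $63.33
Total deductions = $542.25 + $372.90 + $923.56 + $311.34 + $63.33 = $2,213.38
Net pay = $12,972.38 − $2,213.38 = $10,759.00

$10,759.00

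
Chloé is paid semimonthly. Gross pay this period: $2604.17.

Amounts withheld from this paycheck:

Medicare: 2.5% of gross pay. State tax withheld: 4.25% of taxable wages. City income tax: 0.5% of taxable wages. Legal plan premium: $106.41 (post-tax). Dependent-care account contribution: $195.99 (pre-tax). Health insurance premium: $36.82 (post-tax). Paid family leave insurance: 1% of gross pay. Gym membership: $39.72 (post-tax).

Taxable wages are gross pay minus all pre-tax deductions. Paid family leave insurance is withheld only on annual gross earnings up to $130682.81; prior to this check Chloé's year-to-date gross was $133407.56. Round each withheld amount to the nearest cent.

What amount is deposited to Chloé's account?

Dependent-care account contribution: $195.99
Taxable wages = $2604.17 − $195.99 = $2408.18
City income tax: $2408.18 × 0.005 = $12.04
State tax withheld: $2408.18 × 0.0425 = $102.35
Paid family leave insurance: annual cap $130682.81 already reached (YTD $133407.56), so $0.00
Medicare: $2604.17 × 0.025 = $65.10
Legal plan premium: $106.41
Health insurance premium: $36.82
Gym membership: $39.72
Total deductions = $195.99 + $12.04 + $102.35 + $0.00 + $65.10 + $106.41 + $36.82 + $39.72 = $558.43
Net pay = $2604.17 − $558.43 = $2045.74

$2045.74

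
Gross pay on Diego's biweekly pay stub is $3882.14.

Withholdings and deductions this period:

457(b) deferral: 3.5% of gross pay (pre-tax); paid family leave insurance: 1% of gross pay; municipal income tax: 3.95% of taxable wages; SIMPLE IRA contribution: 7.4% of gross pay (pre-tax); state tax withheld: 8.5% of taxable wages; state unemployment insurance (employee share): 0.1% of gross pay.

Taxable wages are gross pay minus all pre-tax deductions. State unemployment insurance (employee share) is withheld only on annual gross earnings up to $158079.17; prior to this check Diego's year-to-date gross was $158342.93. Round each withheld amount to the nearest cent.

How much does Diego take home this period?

SIMPLE IRA contribution: $3882.14 × 0.074 = $287.28
457(b) deferral: $3882.14 × 0.035 = $135.87
Pre-tax total = $287.28 + $135.87 = $423.15
Taxable wages = $3882.14 − $423.15 = $3458.99
Municipal income tax: $3458.99 × 0.0395 = $136.63
State tax withheld: $3458.99 × 0.085 = $294.01
Paid family leave insurance: $3882.14 × 0.01 = $38.82
State unemployment insurance (employee share): annual cap $158079.17 already reached (YTD $158342.93), so $0.00
Total deductions = $287.28 + $135.87 + $136.63 + $294.01 + $38.82 + $0.00 = $892.61
Net pay = $3882.14 − $892.61 = $2989.53

$2989.53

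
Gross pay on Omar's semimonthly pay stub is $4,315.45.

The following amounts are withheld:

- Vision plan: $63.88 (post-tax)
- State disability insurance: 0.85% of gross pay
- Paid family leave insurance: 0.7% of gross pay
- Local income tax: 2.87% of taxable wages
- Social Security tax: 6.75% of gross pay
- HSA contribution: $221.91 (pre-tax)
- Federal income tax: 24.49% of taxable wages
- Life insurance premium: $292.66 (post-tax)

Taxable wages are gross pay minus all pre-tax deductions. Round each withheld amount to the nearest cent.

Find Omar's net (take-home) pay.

HSA contribution: $221.91
Taxable wages = $4,315.45 − $221.91 = $4,093.54
Local income tax: $4,093.54 × 0.0287 = $117.48
Federal income tax: $4,093.54 × 0.2449 = $1,002.51
Paid family leave insurance: $4,315.45 × 0.007 = $30.21
State disability insurance: $4,315.45 × 0.0085 = $36.68
Social Security tax: $4,315.45 × 0.0675 = $291.29
Life insurance premium: $292.66
Vision plan: $63.88
Total deductions = $221.91 + $117.48 + $1,002.51 + $30.21 + $36.68 + $291.29 + $292.66 + $63.88 = $2,056.62
Net pay = $4,315.45 − $2,056.62 = $2,258.83

$2,258.83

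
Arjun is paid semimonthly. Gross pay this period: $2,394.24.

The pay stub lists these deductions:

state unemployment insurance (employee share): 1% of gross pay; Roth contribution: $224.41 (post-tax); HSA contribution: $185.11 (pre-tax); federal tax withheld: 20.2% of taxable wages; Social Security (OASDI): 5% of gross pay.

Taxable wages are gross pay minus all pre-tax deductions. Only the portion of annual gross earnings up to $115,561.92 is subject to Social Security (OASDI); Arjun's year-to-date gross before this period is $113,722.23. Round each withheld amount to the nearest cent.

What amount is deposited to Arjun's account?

HSA contribution: $185.11
Taxable wages = $2,394.24 − $185.11 = $2,209.13
Federal tax withheld: $2,209.13 × 0.202 = $446.24
Social Security (OASDI): only $115,561.92 − $113,722.23 = $1,839.69 of this check is subject → $1,839.69 × 0.05 = $91.98
State unemployment insurance (employee share): $2,394.24 × 0.01 = $23.94
Roth contribution: $224.41
Total deductions = $185.11 + $446.24 + $91.98 + $23.94 + $224.41 = $971.68
Net pay = $2,394.24 − $971.68 = $1,422.56

$1,422.56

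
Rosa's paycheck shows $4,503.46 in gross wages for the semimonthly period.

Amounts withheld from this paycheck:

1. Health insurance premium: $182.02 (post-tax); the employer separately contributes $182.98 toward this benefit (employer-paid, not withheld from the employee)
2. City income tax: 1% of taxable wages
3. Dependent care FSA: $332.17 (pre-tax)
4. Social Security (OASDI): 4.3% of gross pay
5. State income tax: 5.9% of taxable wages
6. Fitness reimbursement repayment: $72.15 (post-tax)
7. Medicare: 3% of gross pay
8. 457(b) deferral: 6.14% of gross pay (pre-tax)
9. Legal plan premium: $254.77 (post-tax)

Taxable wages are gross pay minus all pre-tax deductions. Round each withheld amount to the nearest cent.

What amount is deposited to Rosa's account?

457(b) deferral: $4,503.46 × 0.0614 = $276.51
Dependent care FSA: $332.17
Pre-tax total = $276.51 + $332.17 = $608.68
Taxable wages = $4,503.46 − $608.68 = $3,894.78
City income tax: $3,894.78 × 0.01 = $38.95
State income tax: $3,894.78 × 0.059 = $229.79
Medicare: $4,503.46 × 0.03 = $135.10
Social Security (OASDI): $4,503.46 × 0.043 = $193.65
Fitness reimbursement repayment: $72.15
Legal plan premium: $254.77
Health insurance premium: $182.02
(Employer's $182.98 toward health insurance premium is not withheld from the employee.)
Total deductions = $276.51 + $332.17 + $38.95 + $229.79 + $135.10 + $193.65 + $72.15 + $254.77 + $182.02 = $1,715.11
Net pay = $4,503.46 − $1,715.11 = $2,788.35

$2,788.35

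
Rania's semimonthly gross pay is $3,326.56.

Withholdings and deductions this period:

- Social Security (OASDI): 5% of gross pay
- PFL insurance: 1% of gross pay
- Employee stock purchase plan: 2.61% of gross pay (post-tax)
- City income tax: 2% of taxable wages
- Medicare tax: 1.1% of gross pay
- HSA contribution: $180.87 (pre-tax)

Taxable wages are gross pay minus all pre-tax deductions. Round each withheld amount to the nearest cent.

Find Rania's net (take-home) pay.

HSA contribution: $180.87
Taxable wages = $3,326.56 − $180.87 = $3,145.69
City income tax: $3,145.69 × 0.02 = $62.91
Social Security (OASDI): $3,326.56 × 0.05 = $166.33
Medicare tax: $3,326.56 × 0.011 = $36.59
PFL insurance: $3,326.56 × 0.01 = $33.27
Employee stock purchase plan: $3,326.56 × 0.0261 = $86.82
Total deductions = $180.87 + $62.91 + $166.33 + $36.59 + $33.27 + $86.82 = $566.79
Net pay = $3,326.56 − $566.79 = $2,759.77

$2,759.77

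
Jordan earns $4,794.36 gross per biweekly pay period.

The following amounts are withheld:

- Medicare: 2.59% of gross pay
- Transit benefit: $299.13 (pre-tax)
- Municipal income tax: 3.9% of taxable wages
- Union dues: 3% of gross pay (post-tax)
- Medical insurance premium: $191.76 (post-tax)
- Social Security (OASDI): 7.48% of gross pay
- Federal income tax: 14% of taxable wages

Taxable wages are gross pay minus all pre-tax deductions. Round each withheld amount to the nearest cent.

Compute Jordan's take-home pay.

Transit benefit: $299.13
Taxable wages = $4,794.36 − $299.13 = $4,495.23
Federal income tax: $4,495.23 × 0.14 = $629.33
Municipal income tax: $4,495.23 × 0.039 = $175.31
Medicare: $4,794.36 × 0.0259 = $124.17
Social Security (OASDI): $4,794.36 × 0.0748 = $358.62
Union dues: $4,794.36 × 0.03 = $143.83
Medical insurance premium: $191.76
Total deductions = $299.13 + $629.33 + $175.31 + $124.17 + $358.62 + $143.83 + $191.76 = $1,922.15
Net pay = $4,794.36 − $1,922.15 = $2,872.21

$2,872.21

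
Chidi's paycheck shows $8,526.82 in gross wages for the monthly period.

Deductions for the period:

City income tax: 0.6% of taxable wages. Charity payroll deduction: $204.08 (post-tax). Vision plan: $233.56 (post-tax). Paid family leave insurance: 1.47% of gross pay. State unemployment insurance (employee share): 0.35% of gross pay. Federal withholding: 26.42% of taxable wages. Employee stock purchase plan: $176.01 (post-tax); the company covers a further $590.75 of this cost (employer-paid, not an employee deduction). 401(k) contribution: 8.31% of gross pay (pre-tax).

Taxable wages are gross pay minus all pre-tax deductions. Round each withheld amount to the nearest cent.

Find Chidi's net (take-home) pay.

401(k) contribution: $8,526.82 × 0.0831 = $708.58
Taxable wages = $8,526.82 − $708.58 = $7,818.24
Federal withholding: $7,818.24 × 0.2642 = $2,065.58
City income tax: $7,818.24 × 0.006 = $46.91
State unemployment insurance (employee share): $8,526.82 × 0.0035 = $29.84
Paid family leave insurance: $8,526.82 × 0.0147 = $125.34
Employee stock purchase plan: $176.01
Vision plan: $233.56
Charity payroll deduction: $204.08
(Employer's $590.75 toward employee stock purchase plan is not withheld from the employee.)
Total deductions = $708.58 + $2,065.58 + $46.91 + $29.84 + $125.34 + $176.01 + $233.56 + $204.08 = $3,589.90
Net pay = $8,526.82 − $3,589.90 = $4,936.92

$4,936.92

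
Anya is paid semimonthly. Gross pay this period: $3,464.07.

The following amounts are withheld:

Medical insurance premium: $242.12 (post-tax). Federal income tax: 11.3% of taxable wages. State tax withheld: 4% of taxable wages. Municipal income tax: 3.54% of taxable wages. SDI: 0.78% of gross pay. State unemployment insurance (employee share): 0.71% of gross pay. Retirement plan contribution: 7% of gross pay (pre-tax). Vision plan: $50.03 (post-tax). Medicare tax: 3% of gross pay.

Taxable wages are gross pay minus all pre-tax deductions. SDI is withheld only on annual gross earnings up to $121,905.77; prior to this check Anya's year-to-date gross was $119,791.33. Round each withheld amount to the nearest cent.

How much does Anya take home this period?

$2,177.50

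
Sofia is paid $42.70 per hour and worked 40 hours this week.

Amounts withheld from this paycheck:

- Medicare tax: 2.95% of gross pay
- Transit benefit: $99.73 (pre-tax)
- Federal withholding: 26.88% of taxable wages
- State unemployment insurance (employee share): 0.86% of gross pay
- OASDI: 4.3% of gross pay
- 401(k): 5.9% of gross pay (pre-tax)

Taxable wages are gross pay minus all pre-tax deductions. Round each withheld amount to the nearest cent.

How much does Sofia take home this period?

$963.76

Gross pay: 40 × $42.70 = $1708.00
Transit benefit: $99.73
401(k): $1708.00 × 0.059 = $100.77
Pre-tax total = $99.73 + $100.77 = $200.50
Taxable wages = $1708.00 − $200.50 = $1507.50
Federal withholding: $1507.50 × 0.2688 = $405.22
State unemployment insurance (employee share): $1708.00 × 0.0086 = $14.69
Medicare tax: $1708.00 × 0.0295 = $50.39
OASDI: $1708.00 × 0.043 = $73.44
Total deductions = $99.73 + $100.77 + $405.22 + $14.69 + $50.39 + $73.44 = $744.24
Net pay = $1708.00 − $744.24 = $963.76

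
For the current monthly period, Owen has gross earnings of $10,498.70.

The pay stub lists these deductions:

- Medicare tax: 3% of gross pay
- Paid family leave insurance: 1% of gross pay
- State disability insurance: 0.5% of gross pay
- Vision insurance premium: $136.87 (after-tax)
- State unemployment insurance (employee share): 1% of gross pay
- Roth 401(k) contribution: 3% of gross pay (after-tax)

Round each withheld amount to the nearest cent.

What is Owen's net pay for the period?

Paid family leave insurance: $10,498.70 × 0.01 = $104.99
State unemployment insurance (employee share): $10,498.70 × 0.01 = $104.99
State disability insurance: $10,498.70 × 0.005 = $52.49
Medicare tax: $10,498.70 × 0.03 = $314.96
Roth 401(k) contribution: $10,498.70 × 0.03 = $314.96
Vision insurance premium: $136.87
Total deductions = $104.99 + $104.99 + $52.49 + $314.96 + $314.96 + $136.87 = $1,029.26
Net pay = $10,498.70 − $1,029.26 = $9,469.44

$9,469.44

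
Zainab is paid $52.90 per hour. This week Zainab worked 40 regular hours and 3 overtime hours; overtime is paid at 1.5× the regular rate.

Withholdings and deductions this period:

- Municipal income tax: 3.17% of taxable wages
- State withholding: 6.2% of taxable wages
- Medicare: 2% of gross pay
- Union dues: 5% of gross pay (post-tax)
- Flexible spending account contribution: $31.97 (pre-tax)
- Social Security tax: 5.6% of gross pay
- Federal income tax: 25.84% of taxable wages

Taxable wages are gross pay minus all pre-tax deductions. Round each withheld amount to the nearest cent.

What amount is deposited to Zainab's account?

Regular pay: 40 × $52.90 = $2,116.00
Overtime pay: 3 × $52.90 × 1.5 = $238.05
Gross pay = $2,116.00 + $238.05 = $2,354.05
Flexible spending account contribution: $31.97
Taxable wages = $2,354.05 − $31.97 = $2,322.08
Federal income tax: $2,322.08 × 0.2584 = $600.03
State withholding: $2,322.08 × 0.062 = $143.97
Municipal income tax: $2,322.08 × 0.0317 = $73.61
Medicare: $2,354.05 × 0.02 = $47.08
Social Security tax: $2,354.05 × 0.056 = $131.83
Union dues: $2,354.05 × 0.05 = $117.70
Total deductions = $31.97 + $600.03 + $143.97 + $73.61 + $47.08 + $131.83 + $117.70 = $1,146.19
Net pay = $2,354.05 − $1,146.19 = $1,207.86

$1,207.86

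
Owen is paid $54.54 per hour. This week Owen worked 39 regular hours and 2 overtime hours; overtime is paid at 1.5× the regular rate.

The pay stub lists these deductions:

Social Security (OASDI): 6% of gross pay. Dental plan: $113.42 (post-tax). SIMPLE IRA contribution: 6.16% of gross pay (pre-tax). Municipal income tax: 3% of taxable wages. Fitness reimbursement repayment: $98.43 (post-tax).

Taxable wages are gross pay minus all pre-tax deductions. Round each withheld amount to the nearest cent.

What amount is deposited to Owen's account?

Regular pay: 39 × $54.54 = $2,127.06
Overtime pay: 2 × $54.54 × 1.5 = $163.62
Gross pay = $2,127.06 + $163.62 = $2,290.68
SIMPLE IRA contribution: $2,290.68 × 0.0616 = $141.11
Taxable wages = $2,290.68 − $141.11 = $2,149.57
Municipal income tax: $2,149.57 × 0.03 = $64.49
Social Security (OASDI): $2,290.68 × 0.06 = $137.44
Dental plan: $113.42
Fitness reimbursement repayment: $98.43
Total deductions = $141.11 + $64.49 + $137.44 + $113.42 + $98.43 = $554.89
Net pay = $2,290.68 − $554.89 = $1,735.79

$1,735.79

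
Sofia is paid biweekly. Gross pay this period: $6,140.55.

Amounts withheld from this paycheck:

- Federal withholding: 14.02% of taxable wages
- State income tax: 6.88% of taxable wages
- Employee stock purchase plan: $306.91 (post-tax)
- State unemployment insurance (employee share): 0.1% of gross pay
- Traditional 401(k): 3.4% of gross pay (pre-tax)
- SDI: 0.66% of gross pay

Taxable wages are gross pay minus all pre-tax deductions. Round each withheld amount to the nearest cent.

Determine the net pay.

Traditional 401(k): $6,140.55 × 0.034 = $208.78
Taxable wages = $6,140.55 − $208.78 = $5,931.77
State income tax: $5,931.77 × 0.0688 = $408.11
Federal withholding: $5,931.77 × 0.1402 = $831.63
SDI: $6,140.55 × 0.0066 = $40.53
State unemployment insurance (employee share): $6,140.55 × 0.001 = $6.14
Employee stock purchase plan: $306.91
Total deductions = $208.78 + $408.11 + $831.63 + $40.53 + $6.14 + $306.91 = $1,802.10
Net pay = $6,140.55 − $1,802.10 = $4,338.45

$4,338.45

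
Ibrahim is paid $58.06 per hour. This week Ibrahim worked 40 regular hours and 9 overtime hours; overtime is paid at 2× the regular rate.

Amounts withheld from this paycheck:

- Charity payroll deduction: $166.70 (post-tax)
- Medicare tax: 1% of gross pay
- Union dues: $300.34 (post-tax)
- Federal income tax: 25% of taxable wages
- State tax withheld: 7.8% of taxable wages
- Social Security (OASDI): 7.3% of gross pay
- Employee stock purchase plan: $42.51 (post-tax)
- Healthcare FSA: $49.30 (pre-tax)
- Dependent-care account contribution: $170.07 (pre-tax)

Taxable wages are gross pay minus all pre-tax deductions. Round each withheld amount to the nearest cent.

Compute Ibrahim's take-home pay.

$1,326.48

Regular pay: 40 × $58.06 = $2,322.40
Overtime pay: 9 × $58.06 × 2 = $1,045.08
Gross pay = $2,322.40 + $1,045.08 = $3,367.48
Healthcare FSA: $49.30
Dependent-care account contribution: $170.07
Pre-tax total = $49.30 + $170.07 = $219.37
Taxable wages = $3,367.48 − $219.37 = $3,148.11
State tax withheld: $3,148.11 × 0.078 = $245.55
Federal income tax: $3,148.11 × 0.25 = $787.03
Medicare tax: $3,367.48 × 0.01 = $33.67
Social Security (OASDI): $3,367.48 × 0.073 = $245.83
Union dues: $300.34
Employee stock purchase plan: $42.51
Charity payroll deduction: $166.70
Total deductions = $49.30 + $170.07 + $245.55 + $787.03 + $33.67 + $245.83 + $300.34 + $42.51 + $166.70 = $2,041.00
Net pay = $3,367.48 − $2,041.00 = $1,326.48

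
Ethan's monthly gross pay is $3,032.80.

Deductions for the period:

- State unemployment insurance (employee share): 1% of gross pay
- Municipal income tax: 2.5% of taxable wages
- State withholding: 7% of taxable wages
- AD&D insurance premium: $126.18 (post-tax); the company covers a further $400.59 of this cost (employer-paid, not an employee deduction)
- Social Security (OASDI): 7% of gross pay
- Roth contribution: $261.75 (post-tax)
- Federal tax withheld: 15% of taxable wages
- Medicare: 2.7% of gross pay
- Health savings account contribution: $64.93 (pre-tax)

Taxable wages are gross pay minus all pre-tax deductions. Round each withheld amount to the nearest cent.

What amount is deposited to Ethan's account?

Health savings account contribution: $64.93
Taxable wages = $3,032.80 − $64.93 = $2,967.87
Federal tax withheld: $2,967.87 × 0.15 = $445.18
State withholding: $2,967.87 × 0.07 = $207.75
Municipal income tax: $2,967.87 × 0.025 = $74.20
Social Security (OASDI): $3,032.80 × 0.07 = $212.30
State unemployment insurance (employee share): $3,032.80 × 0.01 = $30.33
Medicare: $3,032.80 × 0.027 = $81.89
AD&D insurance premium: $126.18
Roth contribution: $261.75
(Employer's $400.59 toward AD&D insurance premium is not withheld from the employee.)
Total deductions = $64.93 + $445.18 + $207.75 + $74.20 + $212.30 + $30.33 + $81.89 + $126.18 + $261.75 = $1,504.51
Net pay = $3,032.80 − $1,504.51 = $1,528.29

$1,528.29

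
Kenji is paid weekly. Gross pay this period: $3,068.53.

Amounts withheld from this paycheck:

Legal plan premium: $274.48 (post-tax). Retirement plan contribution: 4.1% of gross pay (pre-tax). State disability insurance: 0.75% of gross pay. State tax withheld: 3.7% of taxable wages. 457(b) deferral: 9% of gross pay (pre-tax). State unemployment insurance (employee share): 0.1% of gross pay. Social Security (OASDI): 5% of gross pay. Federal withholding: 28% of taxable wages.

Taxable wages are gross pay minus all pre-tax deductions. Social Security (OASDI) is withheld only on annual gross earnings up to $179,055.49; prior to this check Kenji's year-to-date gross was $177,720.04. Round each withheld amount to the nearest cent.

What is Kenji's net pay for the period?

$1,453.93

Retirement plan contribution: $3,068.53 × 0.041 = $125.81
457(b) deferral: $3,068.53 × 0.09 = $276.17
Pre-tax total = $125.81 + $276.17 = $401.98
Taxable wages = $3,068.53 − $401.98 = $2,666.55
Federal withholding: $2,666.55 × 0.28 = $746.63
State tax withheld: $2,666.55 × 0.037 = $98.66
State disability insurance: $3,068.53 × 0.0075 = $23.01
Social Security (OASDI): only $179,055.49 − $177,720.04 = $1,335.45 of this check is subject → $1,335.45 × 0.05 = $66.77
State unemployment insurance (employee share): $3,068.53 × 0.001 = $3.07
Legal plan premium: $274.48
Total deductions = $125.81 + $276.17 + $746.63 + $98.66 + $23.01 + $66.77 + $3.07 + $274.48 = $1,614.60
Net pay = $3,068.53 − $1,614.60 = $1,453.93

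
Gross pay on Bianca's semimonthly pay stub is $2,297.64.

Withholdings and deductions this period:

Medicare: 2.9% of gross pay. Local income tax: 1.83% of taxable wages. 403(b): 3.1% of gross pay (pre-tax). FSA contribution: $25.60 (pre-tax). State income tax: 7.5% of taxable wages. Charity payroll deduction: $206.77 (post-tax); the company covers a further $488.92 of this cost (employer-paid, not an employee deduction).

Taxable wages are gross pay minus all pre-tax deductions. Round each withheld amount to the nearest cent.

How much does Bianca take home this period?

$1,722.08

FSA contribution: $25.60
403(b): $2,297.64 × 0.031 = $71.23
Pre-tax total = $25.60 + $71.23 = $96.83
Taxable wages = $2,297.64 − $96.83 = $2,200.81
Local income tax: $2,200.81 × 0.0183 = $40.27
State income tax: $2,200.81 × 0.075 = $165.06
Medicare: $2,297.64 × 0.029 = $66.63
Charity payroll deduction: $206.77
(Employer's $488.92 toward charity payroll deduction is not withheld from the employee.)
Total deductions = $25.60 + $71.23 + $40.27 + $165.06 + $66.63 + $206.77 = $575.56
Net pay = $2,297.64 − $575.56 = $1,722.08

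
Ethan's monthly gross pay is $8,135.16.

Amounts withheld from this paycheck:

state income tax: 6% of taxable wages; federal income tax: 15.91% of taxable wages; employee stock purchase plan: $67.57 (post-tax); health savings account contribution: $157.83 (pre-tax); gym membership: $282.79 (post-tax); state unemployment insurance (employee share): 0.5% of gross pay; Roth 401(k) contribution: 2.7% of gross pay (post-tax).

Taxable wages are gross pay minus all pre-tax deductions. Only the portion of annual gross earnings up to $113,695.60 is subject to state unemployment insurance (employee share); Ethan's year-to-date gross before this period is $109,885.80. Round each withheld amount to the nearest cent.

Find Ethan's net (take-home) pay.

Health savings account contribution: $157.83
Taxable wages = $8,135.16 − $157.83 = $7,977.33
Federal income tax: $7,977.33 × 0.1591 = $1,269.19
State income tax: $7,977.33 × 0.06 = $478.64
State unemployment insurance (employee share): only $113,695.60 − $109,885.80 = $3,809.80 of this check is subject → $3,809.80 × 0.005 = $19.05
Roth 401(k) contribution: $8,135.16 × 0.027 = $219.65
Gym membership: $282.79
Employee stock purchase plan: $67.57
Total deductions = $157.83 + $1,269.19 + $478.64 + $19.05 + $219.65 + $282.79 + $67.57 = $2,494.72
Net pay = $8,135.16 − $2,494.72 = $5,640.44

$5,640.44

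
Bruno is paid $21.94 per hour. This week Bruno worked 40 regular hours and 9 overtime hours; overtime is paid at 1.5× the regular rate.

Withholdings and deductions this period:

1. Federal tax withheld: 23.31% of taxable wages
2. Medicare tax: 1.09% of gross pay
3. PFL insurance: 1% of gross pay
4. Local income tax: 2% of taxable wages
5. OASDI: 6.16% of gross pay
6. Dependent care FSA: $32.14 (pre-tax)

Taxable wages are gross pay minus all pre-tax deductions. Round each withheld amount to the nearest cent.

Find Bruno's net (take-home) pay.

$755.86

Regular pay: 40 × $21.94 = $877.60
Overtime pay: 9 × $21.94 × 1.5 = $296.19
Gross pay = $877.60 + $296.19 = $1,173.79
Dependent care FSA: $32.14
Taxable wages = $1,173.79 − $32.14 = $1,141.65
Federal tax withheld: $1,141.65 × 0.2331 = $266.12
Local income tax: $1,141.65 × 0.02 = $22.83
PFL insurance: $1,173.79 × 0.01 = $11.74
OASDI: $1,173.79 × 0.0616 = $72.31
Medicare tax: $1,173.79 × 0.0109 = $12.79
Total deductions = $32.14 + $266.12 + $22.83 + $11.74 + $72.31 + $12.79 = $417.93
Net pay = $1,173.79 − $417.93 = $755.86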